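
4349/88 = 49 + 37/88 = 49.42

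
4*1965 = 7860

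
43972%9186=7228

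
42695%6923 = 1157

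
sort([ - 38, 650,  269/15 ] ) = [ - 38,269/15, 650]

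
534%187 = 160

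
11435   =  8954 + 2481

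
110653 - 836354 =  - 725701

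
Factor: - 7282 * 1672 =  - 12175504 = - 2^4*11^2 * 19^1 * 331^1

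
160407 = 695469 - 535062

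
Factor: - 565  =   - 5^1*113^1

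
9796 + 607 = 10403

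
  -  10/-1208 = 5/604 = 0.01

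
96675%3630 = 2295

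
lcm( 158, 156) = 12324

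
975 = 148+827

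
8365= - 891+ 9256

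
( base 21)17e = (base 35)h7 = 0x25a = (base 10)602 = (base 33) i8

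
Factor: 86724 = 2^2*3^3*11^1*73^1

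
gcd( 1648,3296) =1648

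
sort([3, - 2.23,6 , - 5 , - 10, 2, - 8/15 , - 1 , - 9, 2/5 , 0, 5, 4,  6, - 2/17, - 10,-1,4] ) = [ - 10,-10, - 9 ,-5, - 2.23, - 1,  -  1  , - 8/15, - 2/17, 0,2/5,2,  3, 4, 4,5,6,6]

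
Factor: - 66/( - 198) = 3^( - 1) = 1/3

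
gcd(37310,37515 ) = 205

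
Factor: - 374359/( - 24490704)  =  2^( - 4 )*3^( - 1 )*7^(-1)*72889^( - 1 )*374359^1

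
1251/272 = 1251/272 = 4.60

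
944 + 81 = 1025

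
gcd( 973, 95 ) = 1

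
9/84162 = 3/28054 = 0.00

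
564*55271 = 31172844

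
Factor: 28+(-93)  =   - 5^1* 13^1 = - 65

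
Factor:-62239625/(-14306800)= 2489585/572272 = 2^(-4)*5^1 * 7^1*47^( - 1)*83^1*761^(-1)*857^1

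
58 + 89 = 147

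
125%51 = 23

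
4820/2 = 2410 = 2410.00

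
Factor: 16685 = 5^1*47^1 * 71^1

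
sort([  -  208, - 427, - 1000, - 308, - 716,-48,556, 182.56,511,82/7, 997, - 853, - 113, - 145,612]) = [ - 1000, - 853, - 716, - 427, - 308, - 208, - 145, - 113, - 48,  82/7, 182.56, 511,556, 612, 997]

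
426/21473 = 426/21473 = 0.02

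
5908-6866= - 958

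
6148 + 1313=7461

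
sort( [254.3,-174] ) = [ - 174 , 254.3 ] 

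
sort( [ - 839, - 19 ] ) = [ - 839, - 19 ]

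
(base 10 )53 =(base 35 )1I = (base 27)1q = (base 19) 2f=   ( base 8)65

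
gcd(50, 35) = 5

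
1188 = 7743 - 6555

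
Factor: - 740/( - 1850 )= 2/5 =2^1* 5^( - 1)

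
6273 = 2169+4104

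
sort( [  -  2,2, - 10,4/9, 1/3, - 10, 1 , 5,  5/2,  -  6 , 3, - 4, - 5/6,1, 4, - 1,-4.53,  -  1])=[  -  10,-10, - 6, - 4.53,-4, -2, - 1, - 1, - 5/6,1/3 , 4/9, 1,1,  2,5/2,3,4,  5]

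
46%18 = 10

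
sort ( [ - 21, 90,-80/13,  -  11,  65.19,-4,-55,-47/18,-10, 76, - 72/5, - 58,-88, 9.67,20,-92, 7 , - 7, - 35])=[-92, - 88 ,-58, - 55,  -  35,-21,  -  72/5, - 11, - 10 ,-7,-80/13, - 4,  -  47/18, 7, 9.67, 20, 65.19 , 76 , 90]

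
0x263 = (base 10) 611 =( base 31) jm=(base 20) 1AB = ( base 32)J3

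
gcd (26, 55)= 1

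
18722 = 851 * 22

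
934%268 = 130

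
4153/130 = 31 + 123/130 = 31.95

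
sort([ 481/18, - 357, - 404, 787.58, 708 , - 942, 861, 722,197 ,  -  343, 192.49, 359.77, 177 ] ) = [-942, - 404, - 357, - 343, 481/18,  177,  192.49, 197 , 359.77, 708, 722,787.58,861]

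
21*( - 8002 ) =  - 168042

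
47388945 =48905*969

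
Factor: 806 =2^1*13^1*31^1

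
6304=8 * 788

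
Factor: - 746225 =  - 5^2*19^1*1571^1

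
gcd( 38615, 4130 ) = 5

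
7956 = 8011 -55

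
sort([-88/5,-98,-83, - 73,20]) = [ - 98,-83, - 73,-88/5, 20 ]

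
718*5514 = 3959052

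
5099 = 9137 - 4038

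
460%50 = 10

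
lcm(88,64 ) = 704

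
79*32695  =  2582905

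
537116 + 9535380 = 10072496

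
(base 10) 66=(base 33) 20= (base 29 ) 28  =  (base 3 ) 2110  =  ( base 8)102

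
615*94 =57810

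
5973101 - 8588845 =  - 2615744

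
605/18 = 605/18 =33.61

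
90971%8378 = 7191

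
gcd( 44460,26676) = 8892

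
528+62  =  590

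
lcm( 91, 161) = 2093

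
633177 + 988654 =1621831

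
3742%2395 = 1347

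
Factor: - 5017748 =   -  2^2*19^1*103^1*641^1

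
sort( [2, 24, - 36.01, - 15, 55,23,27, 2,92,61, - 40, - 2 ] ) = [ - 40, - 36.01, - 15, - 2, 2,2, 23, 24, 27 , 55,61, 92 ]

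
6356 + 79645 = 86001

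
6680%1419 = 1004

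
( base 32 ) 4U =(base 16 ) 9e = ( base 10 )158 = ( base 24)6E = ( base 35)4I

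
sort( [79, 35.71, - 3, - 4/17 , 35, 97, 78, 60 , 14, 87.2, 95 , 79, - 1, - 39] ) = [ - 39, - 3,-1,  -  4/17, 14,35, 35.71, 60, 78, 79, 79,87.2,95 , 97 ] 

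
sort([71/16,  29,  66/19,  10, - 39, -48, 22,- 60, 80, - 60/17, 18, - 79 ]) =[ -79 , - 60, - 48, - 39, - 60/17, 66/19, 71/16,  10,18, 22, 29 , 80] 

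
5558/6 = 2779/3 = 926.33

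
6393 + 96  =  6489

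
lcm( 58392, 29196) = 58392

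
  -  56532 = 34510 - 91042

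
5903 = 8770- 2867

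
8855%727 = 131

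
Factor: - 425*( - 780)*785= 260227500  =  2^2*3^1*5^4 * 13^1*17^1*157^1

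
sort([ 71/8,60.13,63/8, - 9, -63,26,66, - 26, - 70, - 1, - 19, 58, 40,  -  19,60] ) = [ - 70, - 63, - 26, - 19, - 19, - 9,-1, 63/8, 71/8, 26, 40 , 58,60, 60.13,  66] 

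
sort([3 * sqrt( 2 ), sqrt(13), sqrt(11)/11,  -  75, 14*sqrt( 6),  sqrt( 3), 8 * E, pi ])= [ - 75,sqrt( 11 ) /11, sqrt(3) , pi, sqrt( 13 ) , 3*sqrt(2 ),8*E,  14* sqrt(6 ) ] 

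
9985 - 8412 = 1573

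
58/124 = 29/62 = 0.47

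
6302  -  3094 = 3208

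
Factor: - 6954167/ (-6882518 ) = 2^( - 1 )*11^1*17^( - 1 ) * 37^( - 1)*47^1*5471^( - 1)*13451^1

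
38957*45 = 1753065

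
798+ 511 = 1309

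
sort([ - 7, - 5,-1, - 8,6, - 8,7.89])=[ - 8,-8, - 7 ,-5, - 1, 6,7.89 ]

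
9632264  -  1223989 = 8408275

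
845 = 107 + 738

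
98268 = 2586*38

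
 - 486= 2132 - 2618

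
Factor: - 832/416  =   - 2^1 = - 2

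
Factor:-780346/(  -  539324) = 2^ (-1)*7^1* 73^(  -  1)*139^1*401^1 * 1847^(-1 ) = 390173/269662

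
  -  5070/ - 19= 5070/19 = 266.84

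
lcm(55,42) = 2310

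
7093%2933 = 1227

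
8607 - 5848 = 2759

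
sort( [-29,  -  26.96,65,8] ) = [ - 29,-26.96 , 8,65] 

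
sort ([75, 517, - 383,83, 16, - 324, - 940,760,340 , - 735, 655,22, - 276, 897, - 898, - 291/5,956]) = [  -  940,-898,-735,-383,-324,  -  276, - 291/5, 16,22, 75,83,340,517, 655,760,897, 956 ] 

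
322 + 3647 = 3969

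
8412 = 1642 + 6770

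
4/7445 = 4/7445 = 0.00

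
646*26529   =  17137734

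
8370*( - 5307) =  - 44419590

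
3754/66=1877/33 = 56.88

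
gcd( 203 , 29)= 29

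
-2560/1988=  - 2 + 354/497 = - 1.29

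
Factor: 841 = 29^2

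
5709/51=111 + 16/17=111.94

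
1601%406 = 383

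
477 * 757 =361089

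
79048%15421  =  1943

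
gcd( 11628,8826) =6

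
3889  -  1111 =2778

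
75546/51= 25182/17 = 1481.29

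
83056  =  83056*1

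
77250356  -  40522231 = 36728125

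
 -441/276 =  - 2  +  37/92 = -1.60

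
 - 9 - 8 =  - 17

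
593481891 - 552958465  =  40523426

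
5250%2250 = 750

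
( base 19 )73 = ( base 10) 136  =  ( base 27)51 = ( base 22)64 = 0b10001000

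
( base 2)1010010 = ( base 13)64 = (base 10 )82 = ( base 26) 34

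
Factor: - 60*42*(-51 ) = 128520=2^3*3^3*5^1*7^1 *17^1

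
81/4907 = 81/4907 = 0.02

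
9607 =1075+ 8532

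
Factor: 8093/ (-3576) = -2^ (-3)*3^( - 1 )*149^ ( - 1)*8093^1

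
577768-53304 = 524464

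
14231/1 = 14231 = 14231.00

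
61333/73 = 840 + 13/73 = 840.18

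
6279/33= 2093/11=190.27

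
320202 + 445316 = 765518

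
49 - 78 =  - 29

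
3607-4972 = -1365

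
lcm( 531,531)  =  531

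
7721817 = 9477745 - 1755928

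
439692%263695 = 175997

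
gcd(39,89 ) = 1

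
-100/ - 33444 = 25/8361 = 0.00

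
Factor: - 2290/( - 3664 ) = 2^(-3 )  *  5^1 =5/8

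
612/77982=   102/12997 = 0.01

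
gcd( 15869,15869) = 15869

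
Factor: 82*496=2^5*31^1*41^1 = 40672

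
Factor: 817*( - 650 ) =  - 531050 = - 2^1*5^2 *13^1 *19^1 * 43^1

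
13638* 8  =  109104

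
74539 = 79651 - 5112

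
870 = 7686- 6816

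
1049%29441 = 1049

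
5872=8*734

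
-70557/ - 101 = 698 + 59/101 = 698.58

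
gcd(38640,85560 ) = 2760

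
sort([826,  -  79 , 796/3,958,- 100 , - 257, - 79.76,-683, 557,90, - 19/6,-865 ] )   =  [ -865, - 683, - 257,- 100,-79.76,  -  79, - 19/6, 90,  796/3,557, 826,958 ] 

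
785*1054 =827390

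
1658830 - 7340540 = - 5681710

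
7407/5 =1481 + 2/5=1481.40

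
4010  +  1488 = 5498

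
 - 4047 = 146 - 4193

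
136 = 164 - 28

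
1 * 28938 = 28938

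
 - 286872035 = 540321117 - 827193152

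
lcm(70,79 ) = 5530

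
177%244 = 177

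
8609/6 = 8609/6 =1434.83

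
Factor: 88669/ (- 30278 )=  - 2^( -1 )*7^1 *53^1*239^1*15139^( - 1)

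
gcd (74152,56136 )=8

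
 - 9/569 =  - 9/569= - 0.02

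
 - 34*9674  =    -  328916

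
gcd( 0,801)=801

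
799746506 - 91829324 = 707917182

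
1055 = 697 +358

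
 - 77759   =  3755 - 81514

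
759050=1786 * 425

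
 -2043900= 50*(-40878)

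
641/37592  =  641/37592 = 0.02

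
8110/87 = 8110/87  =  93.22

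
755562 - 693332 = 62230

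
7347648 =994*7392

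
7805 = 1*7805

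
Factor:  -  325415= - 5^1  *  37^1 * 1759^1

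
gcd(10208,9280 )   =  928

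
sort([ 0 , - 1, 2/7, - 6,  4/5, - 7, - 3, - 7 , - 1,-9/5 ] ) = [ - 7, -7, - 6, - 3, - 9/5, - 1, - 1,  0, 2/7,4/5] 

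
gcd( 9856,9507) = 1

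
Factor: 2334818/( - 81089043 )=-2^1 * 3^( - 1 )* 7^ (-1 ) * 1167409^1 *3861383^( - 1 ) 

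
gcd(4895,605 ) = 55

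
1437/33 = 43 + 6/11= 43.55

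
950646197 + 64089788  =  1014735985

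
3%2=1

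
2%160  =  2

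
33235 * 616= 20472760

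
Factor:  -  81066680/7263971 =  -2^3*5^1*11^(-1)*13^( - 1)*53^1*79^( - 1) * 643^( - 1 )*38239^1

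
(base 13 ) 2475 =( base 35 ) 47l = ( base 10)5166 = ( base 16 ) 142e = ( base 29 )644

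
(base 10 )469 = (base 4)13111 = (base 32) el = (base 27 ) ha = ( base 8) 725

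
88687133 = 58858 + 88628275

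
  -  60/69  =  -20/23 =- 0.87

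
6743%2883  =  977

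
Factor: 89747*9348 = 2^2*3^1*7^1 * 19^1*41^1*12821^1 = 838954956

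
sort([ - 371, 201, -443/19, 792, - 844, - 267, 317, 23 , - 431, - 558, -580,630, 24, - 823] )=[  -  844, - 823,  -  580,-558, - 431, - 371, - 267, - 443/19, 23, 24 , 201, 317, 630, 792] 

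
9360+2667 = 12027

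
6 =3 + 3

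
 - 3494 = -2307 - 1187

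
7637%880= 597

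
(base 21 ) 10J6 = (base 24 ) GII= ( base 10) 9666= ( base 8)22702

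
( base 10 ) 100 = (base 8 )144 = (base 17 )5f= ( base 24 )44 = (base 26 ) 3m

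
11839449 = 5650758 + 6188691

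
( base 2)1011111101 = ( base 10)765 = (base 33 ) n6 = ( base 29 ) qb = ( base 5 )11030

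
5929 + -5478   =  451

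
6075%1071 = 720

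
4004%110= 44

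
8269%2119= 1912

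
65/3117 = 65/3117 = 0.02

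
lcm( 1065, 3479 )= 52185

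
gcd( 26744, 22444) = 4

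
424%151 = 122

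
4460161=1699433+2760728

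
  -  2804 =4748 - 7552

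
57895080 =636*91030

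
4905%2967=1938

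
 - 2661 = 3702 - 6363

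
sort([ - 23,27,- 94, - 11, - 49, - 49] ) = [ - 94,-49,  -  49,  -  23,  -  11, 27] 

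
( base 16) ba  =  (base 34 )5G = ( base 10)186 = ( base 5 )1221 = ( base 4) 2322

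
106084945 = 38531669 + 67553276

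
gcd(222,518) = 74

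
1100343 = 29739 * 37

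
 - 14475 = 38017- 52492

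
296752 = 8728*34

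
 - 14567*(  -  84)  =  1223628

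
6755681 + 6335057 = 13090738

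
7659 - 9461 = -1802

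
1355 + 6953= 8308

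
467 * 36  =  16812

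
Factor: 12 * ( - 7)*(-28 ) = 2352 = 2^4*3^1*7^2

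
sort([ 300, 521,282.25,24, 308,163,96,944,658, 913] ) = [ 24, 96,163, 282.25, 300, 308, 521, 658, 913, 944 ]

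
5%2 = 1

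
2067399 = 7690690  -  5623291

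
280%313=280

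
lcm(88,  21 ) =1848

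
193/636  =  193/636  =  0.30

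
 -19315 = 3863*(  -  5)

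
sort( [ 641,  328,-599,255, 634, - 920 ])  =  [ - 920, - 599,255, 328, 634,641] 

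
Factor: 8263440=2^4*3^2*5^1*23^1*499^1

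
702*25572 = 17951544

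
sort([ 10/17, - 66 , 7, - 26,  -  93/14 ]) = [ - 66, - 26, -93/14,10/17,7 ]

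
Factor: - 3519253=-23^1*53^1 * 2887^1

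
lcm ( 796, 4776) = 4776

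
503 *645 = 324435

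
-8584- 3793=-12377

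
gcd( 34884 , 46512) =11628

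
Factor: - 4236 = -2^2*3^1 *353^1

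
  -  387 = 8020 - 8407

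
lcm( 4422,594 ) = 39798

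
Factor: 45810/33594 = 3^1*5^1 *11^( - 1 ) = 15/11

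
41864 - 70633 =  - 28769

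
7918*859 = 6801562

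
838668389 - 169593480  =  669074909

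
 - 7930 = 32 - 7962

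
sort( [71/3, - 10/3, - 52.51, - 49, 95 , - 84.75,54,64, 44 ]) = [  -  84.75,  -  52.51, - 49, -10/3, 71/3, 44,54, 64,95 ]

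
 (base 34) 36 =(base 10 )108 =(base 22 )4k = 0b1101100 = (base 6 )300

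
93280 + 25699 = 118979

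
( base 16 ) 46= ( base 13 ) 55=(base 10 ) 70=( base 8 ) 106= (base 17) 42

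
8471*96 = 813216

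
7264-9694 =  - 2430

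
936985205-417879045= 519106160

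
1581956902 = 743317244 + 838639658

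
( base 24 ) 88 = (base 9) 242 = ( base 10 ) 200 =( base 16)c8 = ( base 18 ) b2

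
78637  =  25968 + 52669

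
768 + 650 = 1418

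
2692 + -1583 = 1109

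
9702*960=9313920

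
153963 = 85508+68455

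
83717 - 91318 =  - 7601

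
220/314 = 110/157 = 0.70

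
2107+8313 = 10420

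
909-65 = 844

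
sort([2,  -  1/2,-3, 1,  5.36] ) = [ -3,-1/2,1,2 , 5.36]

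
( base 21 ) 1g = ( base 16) 25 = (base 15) 27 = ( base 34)13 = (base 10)37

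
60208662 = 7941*7582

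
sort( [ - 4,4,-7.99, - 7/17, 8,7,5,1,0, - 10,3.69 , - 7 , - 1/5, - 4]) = [ - 10, - 7.99 ,-7, - 4,- 4, -7/17,-1/5, 0, 1, 3.69,4,5,7 , 8]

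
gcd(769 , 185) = 1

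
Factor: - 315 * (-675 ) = 3^5 *5^3 *7^1 = 212625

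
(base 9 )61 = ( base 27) 21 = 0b110111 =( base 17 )34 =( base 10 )55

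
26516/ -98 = -1894/7 =- 270.57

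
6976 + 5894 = 12870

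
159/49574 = 159/49574 =0.00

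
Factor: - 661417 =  - 661417^1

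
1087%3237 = 1087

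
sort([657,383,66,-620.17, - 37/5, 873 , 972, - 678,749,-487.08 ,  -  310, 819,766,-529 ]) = [ - 678,-620.17,-529,-487.08,-310,-37/5,66, 383,657, 749,766 , 819 , 873 , 972]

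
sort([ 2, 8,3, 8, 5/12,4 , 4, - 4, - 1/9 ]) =[ - 4 , - 1/9, 5/12, 2,3,4,4,8,8] 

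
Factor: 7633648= 2^4*11^2*3943^1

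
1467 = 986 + 481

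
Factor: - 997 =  - 997^1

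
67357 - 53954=13403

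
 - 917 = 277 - 1194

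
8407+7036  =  15443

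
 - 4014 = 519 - 4533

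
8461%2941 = 2579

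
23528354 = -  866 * ( - 27169 ) 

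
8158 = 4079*2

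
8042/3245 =8042/3245 = 2.48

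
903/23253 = 301/7751 = 0.04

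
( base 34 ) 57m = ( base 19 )gdh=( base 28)7JK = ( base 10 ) 6040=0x1798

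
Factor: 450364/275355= 2^2 * 3^( - 2 )*5^(- 1 ) *17^1*29^( - 1 )*37^1*179^1 * 211^(-1)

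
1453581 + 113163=1566744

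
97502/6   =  48751/3  =  16250.33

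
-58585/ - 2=58585/2= 29292.50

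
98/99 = 98/99 = 0.99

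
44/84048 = 11/21012 = 0.00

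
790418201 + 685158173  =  1475576374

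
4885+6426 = 11311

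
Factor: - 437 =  - 19^1*23^1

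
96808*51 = 4937208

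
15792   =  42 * 376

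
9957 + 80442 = 90399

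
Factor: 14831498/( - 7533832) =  - 2^(-2)*11^1*41^( - 1)*103^( - 1)*223^( - 1)*674159^1= -7415749/3766916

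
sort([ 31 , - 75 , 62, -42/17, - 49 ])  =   [ - 75, - 49, - 42/17,31,62]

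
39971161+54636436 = 94607597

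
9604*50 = 480200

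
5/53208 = 5/53208 = 0.00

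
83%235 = 83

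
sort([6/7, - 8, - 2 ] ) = [ - 8, - 2, 6/7] 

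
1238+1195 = 2433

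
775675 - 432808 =342867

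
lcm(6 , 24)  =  24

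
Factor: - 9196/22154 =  - 2^1*11^1*53^( - 1) = - 22/53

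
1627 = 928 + 699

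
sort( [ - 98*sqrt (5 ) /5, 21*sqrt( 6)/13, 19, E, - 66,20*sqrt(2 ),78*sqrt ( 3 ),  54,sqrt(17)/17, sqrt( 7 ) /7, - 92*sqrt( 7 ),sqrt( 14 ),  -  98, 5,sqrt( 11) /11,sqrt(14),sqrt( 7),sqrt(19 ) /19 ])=[ - 92* sqrt(7 ), - 98, - 66,-98 * sqrt(5 ) /5, sqrt( 19 )/19,sqrt ( 17)/17,sqrt( 11)/11, sqrt( 7 ) /7,sqrt( 7), E,sqrt(14 ), sqrt(14), 21 *sqrt(6 ) /13,5 , 19, 20 * sqrt( 2 ),54,78*sqrt(3)]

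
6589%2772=1045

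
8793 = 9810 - 1017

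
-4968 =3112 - 8080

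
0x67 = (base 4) 1213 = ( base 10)103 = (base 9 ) 124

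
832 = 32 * 26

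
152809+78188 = 230997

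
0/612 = 0=0.00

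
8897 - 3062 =5835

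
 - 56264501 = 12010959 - 68275460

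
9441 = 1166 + 8275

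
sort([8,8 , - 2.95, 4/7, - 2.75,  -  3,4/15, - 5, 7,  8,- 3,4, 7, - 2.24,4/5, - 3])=[ - 5, - 3, - 3, - 3 ,  -  2.95, - 2.75, - 2.24,4/15,4/7,4/5  ,  4,7,  7 , 8, 8 , 8]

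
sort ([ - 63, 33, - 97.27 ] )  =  [ - 97.27, - 63, 33]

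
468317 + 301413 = 769730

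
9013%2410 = 1783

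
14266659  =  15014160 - 747501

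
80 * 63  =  5040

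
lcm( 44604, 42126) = 758268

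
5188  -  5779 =  -  591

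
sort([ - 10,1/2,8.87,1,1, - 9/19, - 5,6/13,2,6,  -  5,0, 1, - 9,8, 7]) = [-10,-9,  -  5, - 5, -9/19,  0,6/13,1/2, 1, 1 , 1 , 2,6,7,8,8.87]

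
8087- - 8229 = 16316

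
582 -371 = 211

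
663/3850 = 663/3850  =  0.17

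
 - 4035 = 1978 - 6013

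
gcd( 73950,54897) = 87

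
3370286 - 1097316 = 2272970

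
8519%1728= 1607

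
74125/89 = 74125/89 = 832.87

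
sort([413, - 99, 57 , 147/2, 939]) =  [  -  99, 57 , 147/2,413, 939 ]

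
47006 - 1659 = 45347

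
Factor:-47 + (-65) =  - 2^4 * 7^1 = -112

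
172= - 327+499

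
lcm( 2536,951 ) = 7608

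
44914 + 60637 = 105551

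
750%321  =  108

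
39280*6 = 235680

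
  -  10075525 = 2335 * (-4315)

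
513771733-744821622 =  -231049889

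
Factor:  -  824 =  - 2^3  *103^1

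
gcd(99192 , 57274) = 2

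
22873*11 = 251603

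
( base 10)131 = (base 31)47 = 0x83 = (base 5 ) 1011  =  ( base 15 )8b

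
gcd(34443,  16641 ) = 387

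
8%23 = 8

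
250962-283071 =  - 32109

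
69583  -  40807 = 28776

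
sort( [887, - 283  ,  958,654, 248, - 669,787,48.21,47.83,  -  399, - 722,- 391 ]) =[ - 722, - 669, - 399,- 391, - 283, 47.83, 48.21, 248, 654, 787,887,958 ] 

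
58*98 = 5684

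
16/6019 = 16/6019=0.00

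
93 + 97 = 190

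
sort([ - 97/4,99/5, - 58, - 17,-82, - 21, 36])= [-82, - 58 , - 97/4 , - 21,-17,99/5,36]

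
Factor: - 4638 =-2^1*3^1*773^1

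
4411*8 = 35288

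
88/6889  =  88/6889 = 0.01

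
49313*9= 443817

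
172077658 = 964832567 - 792754909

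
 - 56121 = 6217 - 62338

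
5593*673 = 3764089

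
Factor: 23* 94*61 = 2^1 * 23^1 * 47^1 * 61^1=131882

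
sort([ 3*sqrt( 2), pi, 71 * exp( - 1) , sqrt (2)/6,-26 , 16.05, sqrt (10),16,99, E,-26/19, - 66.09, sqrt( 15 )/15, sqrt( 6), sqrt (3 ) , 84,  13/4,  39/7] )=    [ - 66.09,-26, -26/19, sqrt( 2 )/6,sqrt( 15) /15,sqrt( 3), sqrt(6) , E, pi , sqrt( 10), 13/4, 3*sqrt(2), 39/7,  16,16.05, 71*exp(-1), 84 , 99 ] 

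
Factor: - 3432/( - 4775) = 2^3*3^1*5^ ( - 2)*11^1*13^1*191^( - 1 ) 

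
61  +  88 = 149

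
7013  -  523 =6490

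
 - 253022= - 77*3286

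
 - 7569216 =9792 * (- 773 )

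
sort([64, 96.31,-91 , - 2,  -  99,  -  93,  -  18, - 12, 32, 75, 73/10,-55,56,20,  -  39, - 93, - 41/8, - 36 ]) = [ - 99,-93,- 93,-91,  -  55, - 39, - 36, - 18, - 12, - 41/8, - 2, 73/10, 20, 32,56, 64, 75, 96.31 ]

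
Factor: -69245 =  - 5^1*11^1*1259^1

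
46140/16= 2883+3/4 = 2883.75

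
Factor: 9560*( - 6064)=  - 2^7*5^1*239^1*379^1  =  -57971840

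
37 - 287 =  - 250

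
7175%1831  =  1682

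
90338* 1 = 90338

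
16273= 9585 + 6688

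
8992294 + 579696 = 9571990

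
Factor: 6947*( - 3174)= - 2^1*3^1 * 23^2 * 6947^1 =- 22049778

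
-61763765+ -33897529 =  - 95661294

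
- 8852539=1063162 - 9915701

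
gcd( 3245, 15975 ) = 5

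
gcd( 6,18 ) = 6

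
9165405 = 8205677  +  959728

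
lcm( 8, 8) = 8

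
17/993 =17/993 = 0.02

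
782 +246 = 1028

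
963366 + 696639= 1660005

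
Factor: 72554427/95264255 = 3^3*5^(-1)*11^1*839^( - 1)*22709^ ( - 1)*244291^1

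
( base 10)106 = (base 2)1101010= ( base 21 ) 51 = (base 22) 4I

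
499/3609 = 499/3609 =0.14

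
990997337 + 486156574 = 1477153911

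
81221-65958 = 15263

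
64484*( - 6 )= - 386904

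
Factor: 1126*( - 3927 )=-4421802 = - 2^1*3^1*7^1 * 11^1*17^1 * 563^1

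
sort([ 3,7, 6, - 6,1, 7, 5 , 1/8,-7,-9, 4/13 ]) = [ - 9,-7 , - 6,  1/8,4/13,1, 3, 5, 6, 7,7]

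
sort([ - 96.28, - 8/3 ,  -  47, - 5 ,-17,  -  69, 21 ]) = [-96.28, - 69,  -  47,  -  17, - 5,  -  8/3,21] 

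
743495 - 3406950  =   - 2663455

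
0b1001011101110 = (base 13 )228A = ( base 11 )3706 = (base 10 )4846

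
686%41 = 30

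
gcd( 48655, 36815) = 185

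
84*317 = 26628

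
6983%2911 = 1161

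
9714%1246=992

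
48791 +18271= 67062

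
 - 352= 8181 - 8533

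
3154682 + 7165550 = 10320232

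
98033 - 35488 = 62545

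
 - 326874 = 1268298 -1595172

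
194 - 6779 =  - 6585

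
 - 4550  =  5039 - 9589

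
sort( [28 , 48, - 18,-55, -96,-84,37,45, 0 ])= [ -96, - 84,-55,-18,0,28, 37,45,  48 ]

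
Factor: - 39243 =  - 3^1*103^1 * 127^1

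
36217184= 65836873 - 29619689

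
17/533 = 17/533 = 0.03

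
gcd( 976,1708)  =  244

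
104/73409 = 104/73409 = 0.00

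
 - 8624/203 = - 1232/29  =  - 42.48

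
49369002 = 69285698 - 19916696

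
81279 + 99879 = 181158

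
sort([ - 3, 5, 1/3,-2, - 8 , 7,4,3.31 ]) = [-8, - 3,-2,1/3, 3.31,4, 5,7 ]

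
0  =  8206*0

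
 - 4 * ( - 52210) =208840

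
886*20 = 17720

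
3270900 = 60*54515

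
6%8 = 6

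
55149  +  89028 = 144177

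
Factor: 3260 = 2^2  *5^1 *163^1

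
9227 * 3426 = 31611702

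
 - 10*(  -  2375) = 23750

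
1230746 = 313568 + 917178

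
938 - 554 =384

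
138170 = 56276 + 81894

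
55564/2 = 27782=   27782.00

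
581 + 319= 900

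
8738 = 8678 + 60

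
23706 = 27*878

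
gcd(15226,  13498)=2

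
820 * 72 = 59040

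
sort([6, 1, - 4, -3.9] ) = [ - 4, - 3.9,1,6]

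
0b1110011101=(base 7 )2461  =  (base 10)925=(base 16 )39d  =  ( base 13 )562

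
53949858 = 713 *75666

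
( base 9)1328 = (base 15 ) 468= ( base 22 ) 218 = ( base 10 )998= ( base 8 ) 1746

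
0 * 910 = 0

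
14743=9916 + 4827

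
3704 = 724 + 2980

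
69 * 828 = 57132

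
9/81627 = 3/27209 = 0.00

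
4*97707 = 390828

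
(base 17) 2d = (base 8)57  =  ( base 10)47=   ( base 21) 25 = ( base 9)52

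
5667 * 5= 28335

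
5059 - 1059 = 4000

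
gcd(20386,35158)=2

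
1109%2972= 1109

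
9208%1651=953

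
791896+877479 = 1669375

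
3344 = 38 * 88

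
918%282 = 72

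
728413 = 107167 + 621246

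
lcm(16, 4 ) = 16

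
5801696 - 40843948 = - 35042252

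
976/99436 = 244/24859 =0.01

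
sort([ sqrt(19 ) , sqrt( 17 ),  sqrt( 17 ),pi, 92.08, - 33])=[ - 33,pi, sqrt(  17 ),  sqrt( 17),  sqrt(19 ),92.08]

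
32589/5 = 6517 + 4/5 = 6517.80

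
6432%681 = 303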